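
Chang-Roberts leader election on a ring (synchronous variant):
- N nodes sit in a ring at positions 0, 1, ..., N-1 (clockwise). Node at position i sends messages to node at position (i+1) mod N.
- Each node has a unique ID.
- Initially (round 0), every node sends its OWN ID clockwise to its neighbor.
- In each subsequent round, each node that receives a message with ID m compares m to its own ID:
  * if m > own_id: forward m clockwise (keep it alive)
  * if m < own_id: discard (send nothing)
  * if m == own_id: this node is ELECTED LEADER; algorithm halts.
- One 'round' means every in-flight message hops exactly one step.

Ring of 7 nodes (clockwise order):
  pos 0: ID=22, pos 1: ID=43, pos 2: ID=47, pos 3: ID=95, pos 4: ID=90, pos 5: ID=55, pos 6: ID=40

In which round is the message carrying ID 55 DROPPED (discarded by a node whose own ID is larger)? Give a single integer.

Round 1: pos1(id43) recv 22: drop; pos2(id47) recv 43: drop; pos3(id95) recv 47: drop; pos4(id90) recv 95: fwd; pos5(id55) recv 90: fwd; pos6(id40) recv 55: fwd; pos0(id22) recv 40: fwd
Round 2: pos5(id55) recv 95: fwd; pos6(id40) recv 90: fwd; pos0(id22) recv 55: fwd; pos1(id43) recv 40: drop
Round 3: pos6(id40) recv 95: fwd; pos0(id22) recv 90: fwd; pos1(id43) recv 55: fwd
Round 4: pos0(id22) recv 95: fwd; pos1(id43) recv 90: fwd; pos2(id47) recv 55: fwd
Round 5: pos1(id43) recv 95: fwd; pos2(id47) recv 90: fwd; pos3(id95) recv 55: drop
Round 6: pos2(id47) recv 95: fwd; pos3(id95) recv 90: drop
Round 7: pos3(id95) recv 95: ELECTED
Message ID 55 originates at pos 5; dropped at pos 3 in round 5

Answer: 5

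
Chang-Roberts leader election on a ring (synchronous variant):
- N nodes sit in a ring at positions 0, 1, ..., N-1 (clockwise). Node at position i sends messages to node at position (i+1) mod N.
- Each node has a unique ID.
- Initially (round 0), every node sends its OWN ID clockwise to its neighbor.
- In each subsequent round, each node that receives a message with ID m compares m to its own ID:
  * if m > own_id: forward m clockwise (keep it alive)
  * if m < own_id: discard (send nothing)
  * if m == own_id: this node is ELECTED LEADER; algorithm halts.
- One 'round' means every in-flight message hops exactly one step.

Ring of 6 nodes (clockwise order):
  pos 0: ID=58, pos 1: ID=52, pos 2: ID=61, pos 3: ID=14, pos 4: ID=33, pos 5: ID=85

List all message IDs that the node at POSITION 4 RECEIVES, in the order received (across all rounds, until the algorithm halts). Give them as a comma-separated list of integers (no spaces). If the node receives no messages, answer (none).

Answer: 14,61,85

Derivation:
Round 1: pos1(id52) recv 58: fwd; pos2(id61) recv 52: drop; pos3(id14) recv 61: fwd; pos4(id33) recv 14: drop; pos5(id85) recv 33: drop; pos0(id58) recv 85: fwd
Round 2: pos2(id61) recv 58: drop; pos4(id33) recv 61: fwd; pos1(id52) recv 85: fwd
Round 3: pos5(id85) recv 61: drop; pos2(id61) recv 85: fwd
Round 4: pos3(id14) recv 85: fwd
Round 5: pos4(id33) recv 85: fwd
Round 6: pos5(id85) recv 85: ELECTED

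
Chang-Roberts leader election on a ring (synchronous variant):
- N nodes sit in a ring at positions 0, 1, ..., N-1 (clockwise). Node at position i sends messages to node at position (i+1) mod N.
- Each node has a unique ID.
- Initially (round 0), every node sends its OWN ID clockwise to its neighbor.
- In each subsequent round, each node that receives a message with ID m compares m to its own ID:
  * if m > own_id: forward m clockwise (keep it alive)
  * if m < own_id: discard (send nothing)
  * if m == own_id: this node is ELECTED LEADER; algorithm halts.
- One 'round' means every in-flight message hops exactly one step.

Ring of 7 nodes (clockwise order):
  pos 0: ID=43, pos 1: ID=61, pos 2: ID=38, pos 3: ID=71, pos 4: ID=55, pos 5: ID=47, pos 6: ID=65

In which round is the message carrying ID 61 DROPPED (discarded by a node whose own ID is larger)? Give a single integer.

Answer: 2

Derivation:
Round 1: pos1(id61) recv 43: drop; pos2(id38) recv 61: fwd; pos3(id71) recv 38: drop; pos4(id55) recv 71: fwd; pos5(id47) recv 55: fwd; pos6(id65) recv 47: drop; pos0(id43) recv 65: fwd
Round 2: pos3(id71) recv 61: drop; pos5(id47) recv 71: fwd; pos6(id65) recv 55: drop; pos1(id61) recv 65: fwd
Round 3: pos6(id65) recv 71: fwd; pos2(id38) recv 65: fwd
Round 4: pos0(id43) recv 71: fwd; pos3(id71) recv 65: drop
Round 5: pos1(id61) recv 71: fwd
Round 6: pos2(id38) recv 71: fwd
Round 7: pos3(id71) recv 71: ELECTED
Message ID 61 originates at pos 1; dropped at pos 3 in round 2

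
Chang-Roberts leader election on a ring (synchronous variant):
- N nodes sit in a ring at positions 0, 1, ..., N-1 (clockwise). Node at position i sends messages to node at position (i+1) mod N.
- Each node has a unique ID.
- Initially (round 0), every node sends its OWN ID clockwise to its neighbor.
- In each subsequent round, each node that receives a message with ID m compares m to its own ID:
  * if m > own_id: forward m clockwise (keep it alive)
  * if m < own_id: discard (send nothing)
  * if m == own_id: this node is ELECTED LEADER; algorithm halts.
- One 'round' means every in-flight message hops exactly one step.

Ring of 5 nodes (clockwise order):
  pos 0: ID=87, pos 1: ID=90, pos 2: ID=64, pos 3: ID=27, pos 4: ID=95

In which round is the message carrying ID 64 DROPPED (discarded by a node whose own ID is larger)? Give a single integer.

Round 1: pos1(id90) recv 87: drop; pos2(id64) recv 90: fwd; pos3(id27) recv 64: fwd; pos4(id95) recv 27: drop; pos0(id87) recv 95: fwd
Round 2: pos3(id27) recv 90: fwd; pos4(id95) recv 64: drop; pos1(id90) recv 95: fwd
Round 3: pos4(id95) recv 90: drop; pos2(id64) recv 95: fwd
Round 4: pos3(id27) recv 95: fwd
Round 5: pos4(id95) recv 95: ELECTED
Message ID 64 originates at pos 2; dropped at pos 4 in round 2

Answer: 2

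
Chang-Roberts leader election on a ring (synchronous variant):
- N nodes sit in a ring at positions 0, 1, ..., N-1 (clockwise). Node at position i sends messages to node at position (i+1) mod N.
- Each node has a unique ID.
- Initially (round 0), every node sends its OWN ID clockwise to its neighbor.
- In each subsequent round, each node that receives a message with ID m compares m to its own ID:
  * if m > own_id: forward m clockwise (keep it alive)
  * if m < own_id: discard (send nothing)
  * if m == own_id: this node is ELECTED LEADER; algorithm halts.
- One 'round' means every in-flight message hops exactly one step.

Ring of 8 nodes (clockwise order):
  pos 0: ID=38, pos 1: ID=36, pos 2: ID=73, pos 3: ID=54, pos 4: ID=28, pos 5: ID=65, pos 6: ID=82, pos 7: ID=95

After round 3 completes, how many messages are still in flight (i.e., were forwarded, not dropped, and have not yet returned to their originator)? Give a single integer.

Answer: 2

Derivation:
Round 1: pos1(id36) recv 38: fwd; pos2(id73) recv 36: drop; pos3(id54) recv 73: fwd; pos4(id28) recv 54: fwd; pos5(id65) recv 28: drop; pos6(id82) recv 65: drop; pos7(id95) recv 82: drop; pos0(id38) recv 95: fwd
Round 2: pos2(id73) recv 38: drop; pos4(id28) recv 73: fwd; pos5(id65) recv 54: drop; pos1(id36) recv 95: fwd
Round 3: pos5(id65) recv 73: fwd; pos2(id73) recv 95: fwd
After round 3: 2 messages still in flight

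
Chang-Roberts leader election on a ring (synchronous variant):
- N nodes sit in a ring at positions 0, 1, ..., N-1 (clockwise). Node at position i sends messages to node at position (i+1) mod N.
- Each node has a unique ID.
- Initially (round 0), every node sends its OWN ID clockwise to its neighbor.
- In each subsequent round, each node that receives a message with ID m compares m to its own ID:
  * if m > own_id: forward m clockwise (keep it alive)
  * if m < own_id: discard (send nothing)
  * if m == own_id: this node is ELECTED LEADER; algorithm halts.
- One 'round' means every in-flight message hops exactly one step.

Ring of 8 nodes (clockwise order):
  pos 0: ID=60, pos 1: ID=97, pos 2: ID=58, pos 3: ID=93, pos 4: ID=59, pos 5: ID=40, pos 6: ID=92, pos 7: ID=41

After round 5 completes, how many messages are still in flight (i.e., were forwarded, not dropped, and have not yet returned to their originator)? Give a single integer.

Answer: 2

Derivation:
Round 1: pos1(id97) recv 60: drop; pos2(id58) recv 97: fwd; pos3(id93) recv 58: drop; pos4(id59) recv 93: fwd; pos5(id40) recv 59: fwd; pos6(id92) recv 40: drop; pos7(id41) recv 92: fwd; pos0(id60) recv 41: drop
Round 2: pos3(id93) recv 97: fwd; pos5(id40) recv 93: fwd; pos6(id92) recv 59: drop; pos0(id60) recv 92: fwd
Round 3: pos4(id59) recv 97: fwd; pos6(id92) recv 93: fwd; pos1(id97) recv 92: drop
Round 4: pos5(id40) recv 97: fwd; pos7(id41) recv 93: fwd
Round 5: pos6(id92) recv 97: fwd; pos0(id60) recv 93: fwd
After round 5: 2 messages still in flight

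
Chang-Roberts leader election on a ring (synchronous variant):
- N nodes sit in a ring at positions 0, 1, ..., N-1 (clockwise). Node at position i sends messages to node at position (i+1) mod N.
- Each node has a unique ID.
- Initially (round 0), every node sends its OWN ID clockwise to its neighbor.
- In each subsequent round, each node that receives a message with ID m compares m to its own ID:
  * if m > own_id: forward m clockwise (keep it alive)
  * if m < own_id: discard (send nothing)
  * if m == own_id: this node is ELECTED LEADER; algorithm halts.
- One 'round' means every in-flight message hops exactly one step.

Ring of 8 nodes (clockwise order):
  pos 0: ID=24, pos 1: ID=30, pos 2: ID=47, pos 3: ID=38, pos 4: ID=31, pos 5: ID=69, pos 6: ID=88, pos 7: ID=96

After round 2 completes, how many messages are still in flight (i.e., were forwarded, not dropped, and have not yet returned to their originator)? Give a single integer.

Round 1: pos1(id30) recv 24: drop; pos2(id47) recv 30: drop; pos3(id38) recv 47: fwd; pos4(id31) recv 38: fwd; pos5(id69) recv 31: drop; pos6(id88) recv 69: drop; pos7(id96) recv 88: drop; pos0(id24) recv 96: fwd
Round 2: pos4(id31) recv 47: fwd; pos5(id69) recv 38: drop; pos1(id30) recv 96: fwd
After round 2: 2 messages still in flight

Answer: 2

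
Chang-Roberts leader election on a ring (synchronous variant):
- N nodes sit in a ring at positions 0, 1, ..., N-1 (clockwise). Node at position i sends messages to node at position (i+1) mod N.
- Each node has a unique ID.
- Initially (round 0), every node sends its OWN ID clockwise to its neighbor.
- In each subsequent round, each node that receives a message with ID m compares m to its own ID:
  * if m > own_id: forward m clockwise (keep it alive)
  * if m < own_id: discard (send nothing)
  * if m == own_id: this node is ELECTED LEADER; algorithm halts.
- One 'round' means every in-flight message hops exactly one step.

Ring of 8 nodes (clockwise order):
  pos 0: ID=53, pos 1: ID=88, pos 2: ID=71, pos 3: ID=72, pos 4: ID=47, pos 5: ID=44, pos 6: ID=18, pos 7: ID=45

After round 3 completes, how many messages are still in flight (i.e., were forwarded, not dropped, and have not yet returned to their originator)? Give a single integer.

Round 1: pos1(id88) recv 53: drop; pos2(id71) recv 88: fwd; pos3(id72) recv 71: drop; pos4(id47) recv 72: fwd; pos5(id44) recv 47: fwd; pos6(id18) recv 44: fwd; pos7(id45) recv 18: drop; pos0(id53) recv 45: drop
Round 2: pos3(id72) recv 88: fwd; pos5(id44) recv 72: fwd; pos6(id18) recv 47: fwd; pos7(id45) recv 44: drop
Round 3: pos4(id47) recv 88: fwd; pos6(id18) recv 72: fwd; pos7(id45) recv 47: fwd
After round 3: 3 messages still in flight

Answer: 3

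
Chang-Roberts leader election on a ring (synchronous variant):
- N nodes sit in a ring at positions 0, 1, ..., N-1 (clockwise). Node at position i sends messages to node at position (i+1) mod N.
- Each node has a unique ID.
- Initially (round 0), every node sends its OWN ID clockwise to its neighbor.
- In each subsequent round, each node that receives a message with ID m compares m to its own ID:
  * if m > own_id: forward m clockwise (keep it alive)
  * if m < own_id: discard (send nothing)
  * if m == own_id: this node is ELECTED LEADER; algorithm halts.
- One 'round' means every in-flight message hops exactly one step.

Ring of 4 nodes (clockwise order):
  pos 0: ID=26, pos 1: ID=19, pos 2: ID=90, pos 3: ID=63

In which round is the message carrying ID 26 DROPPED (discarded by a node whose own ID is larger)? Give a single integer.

Round 1: pos1(id19) recv 26: fwd; pos2(id90) recv 19: drop; pos3(id63) recv 90: fwd; pos0(id26) recv 63: fwd
Round 2: pos2(id90) recv 26: drop; pos0(id26) recv 90: fwd; pos1(id19) recv 63: fwd
Round 3: pos1(id19) recv 90: fwd; pos2(id90) recv 63: drop
Round 4: pos2(id90) recv 90: ELECTED
Message ID 26 originates at pos 0; dropped at pos 2 in round 2

Answer: 2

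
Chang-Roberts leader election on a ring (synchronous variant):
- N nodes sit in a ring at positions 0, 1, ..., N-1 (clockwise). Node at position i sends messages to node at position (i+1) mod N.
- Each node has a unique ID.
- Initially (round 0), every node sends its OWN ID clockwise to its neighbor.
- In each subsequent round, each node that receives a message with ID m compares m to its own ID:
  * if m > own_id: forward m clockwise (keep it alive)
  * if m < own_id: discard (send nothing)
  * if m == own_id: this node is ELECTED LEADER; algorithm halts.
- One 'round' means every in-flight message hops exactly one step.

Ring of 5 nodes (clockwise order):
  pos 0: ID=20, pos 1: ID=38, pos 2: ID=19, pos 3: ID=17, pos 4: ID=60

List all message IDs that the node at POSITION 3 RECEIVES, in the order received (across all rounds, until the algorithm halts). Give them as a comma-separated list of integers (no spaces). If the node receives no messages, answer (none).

Answer: 19,38,60

Derivation:
Round 1: pos1(id38) recv 20: drop; pos2(id19) recv 38: fwd; pos3(id17) recv 19: fwd; pos4(id60) recv 17: drop; pos0(id20) recv 60: fwd
Round 2: pos3(id17) recv 38: fwd; pos4(id60) recv 19: drop; pos1(id38) recv 60: fwd
Round 3: pos4(id60) recv 38: drop; pos2(id19) recv 60: fwd
Round 4: pos3(id17) recv 60: fwd
Round 5: pos4(id60) recv 60: ELECTED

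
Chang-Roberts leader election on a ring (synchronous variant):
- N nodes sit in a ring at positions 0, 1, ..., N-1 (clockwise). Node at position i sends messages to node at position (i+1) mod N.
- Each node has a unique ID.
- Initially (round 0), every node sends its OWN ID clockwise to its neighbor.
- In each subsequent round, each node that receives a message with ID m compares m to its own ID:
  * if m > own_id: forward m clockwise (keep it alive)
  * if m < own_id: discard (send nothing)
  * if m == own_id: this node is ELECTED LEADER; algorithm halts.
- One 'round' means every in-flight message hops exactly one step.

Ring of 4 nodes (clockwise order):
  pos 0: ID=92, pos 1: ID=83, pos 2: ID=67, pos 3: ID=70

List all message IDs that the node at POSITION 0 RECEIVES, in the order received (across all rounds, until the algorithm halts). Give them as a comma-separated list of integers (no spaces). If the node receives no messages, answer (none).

Round 1: pos1(id83) recv 92: fwd; pos2(id67) recv 83: fwd; pos3(id70) recv 67: drop; pos0(id92) recv 70: drop
Round 2: pos2(id67) recv 92: fwd; pos3(id70) recv 83: fwd
Round 3: pos3(id70) recv 92: fwd; pos0(id92) recv 83: drop
Round 4: pos0(id92) recv 92: ELECTED

Answer: 70,83,92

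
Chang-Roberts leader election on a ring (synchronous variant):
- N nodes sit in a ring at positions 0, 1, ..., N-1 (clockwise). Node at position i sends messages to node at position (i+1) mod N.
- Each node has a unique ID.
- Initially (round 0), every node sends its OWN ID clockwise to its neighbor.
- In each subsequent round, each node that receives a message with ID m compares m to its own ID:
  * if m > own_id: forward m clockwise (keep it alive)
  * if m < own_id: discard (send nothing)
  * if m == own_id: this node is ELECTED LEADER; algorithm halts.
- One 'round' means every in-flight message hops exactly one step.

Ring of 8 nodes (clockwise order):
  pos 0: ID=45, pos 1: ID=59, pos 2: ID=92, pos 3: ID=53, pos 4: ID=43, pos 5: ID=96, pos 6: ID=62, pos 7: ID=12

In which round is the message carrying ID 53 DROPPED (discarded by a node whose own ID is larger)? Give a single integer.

Round 1: pos1(id59) recv 45: drop; pos2(id92) recv 59: drop; pos3(id53) recv 92: fwd; pos4(id43) recv 53: fwd; pos5(id96) recv 43: drop; pos6(id62) recv 96: fwd; pos7(id12) recv 62: fwd; pos0(id45) recv 12: drop
Round 2: pos4(id43) recv 92: fwd; pos5(id96) recv 53: drop; pos7(id12) recv 96: fwd; pos0(id45) recv 62: fwd
Round 3: pos5(id96) recv 92: drop; pos0(id45) recv 96: fwd; pos1(id59) recv 62: fwd
Round 4: pos1(id59) recv 96: fwd; pos2(id92) recv 62: drop
Round 5: pos2(id92) recv 96: fwd
Round 6: pos3(id53) recv 96: fwd
Round 7: pos4(id43) recv 96: fwd
Round 8: pos5(id96) recv 96: ELECTED
Message ID 53 originates at pos 3; dropped at pos 5 in round 2

Answer: 2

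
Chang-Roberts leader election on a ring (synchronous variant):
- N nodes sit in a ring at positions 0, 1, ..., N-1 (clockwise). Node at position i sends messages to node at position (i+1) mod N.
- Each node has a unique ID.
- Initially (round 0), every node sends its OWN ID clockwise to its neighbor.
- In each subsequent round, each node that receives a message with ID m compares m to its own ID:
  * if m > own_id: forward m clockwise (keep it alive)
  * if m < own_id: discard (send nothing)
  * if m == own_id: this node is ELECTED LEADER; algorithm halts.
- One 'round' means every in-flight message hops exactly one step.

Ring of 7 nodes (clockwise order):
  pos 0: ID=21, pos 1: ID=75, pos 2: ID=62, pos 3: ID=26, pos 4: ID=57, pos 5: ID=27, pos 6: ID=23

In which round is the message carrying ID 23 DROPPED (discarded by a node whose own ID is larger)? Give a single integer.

Round 1: pos1(id75) recv 21: drop; pos2(id62) recv 75: fwd; pos3(id26) recv 62: fwd; pos4(id57) recv 26: drop; pos5(id27) recv 57: fwd; pos6(id23) recv 27: fwd; pos0(id21) recv 23: fwd
Round 2: pos3(id26) recv 75: fwd; pos4(id57) recv 62: fwd; pos6(id23) recv 57: fwd; pos0(id21) recv 27: fwd; pos1(id75) recv 23: drop
Round 3: pos4(id57) recv 75: fwd; pos5(id27) recv 62: fwd; pos0(id21) recv 57: fwd; pos1(id75) recv 27: drop
Round 4: pos5(id27) recv 75: fwd; pos6(id23) recv 62: fwd; pos1(id75) recv 57: drop
Round 5: pos6(id23) recv 75: fwd; pos0(id21) recv 62: fwd
Round 6: pos0(id21) recv 75: fwd; pos1(id75) recv 62: drop
Round 7: pos1(id75) recv 75: ELECTED
Message ID 23 originates at pos 6; dropped at pos 1 in round 2

Answer: 2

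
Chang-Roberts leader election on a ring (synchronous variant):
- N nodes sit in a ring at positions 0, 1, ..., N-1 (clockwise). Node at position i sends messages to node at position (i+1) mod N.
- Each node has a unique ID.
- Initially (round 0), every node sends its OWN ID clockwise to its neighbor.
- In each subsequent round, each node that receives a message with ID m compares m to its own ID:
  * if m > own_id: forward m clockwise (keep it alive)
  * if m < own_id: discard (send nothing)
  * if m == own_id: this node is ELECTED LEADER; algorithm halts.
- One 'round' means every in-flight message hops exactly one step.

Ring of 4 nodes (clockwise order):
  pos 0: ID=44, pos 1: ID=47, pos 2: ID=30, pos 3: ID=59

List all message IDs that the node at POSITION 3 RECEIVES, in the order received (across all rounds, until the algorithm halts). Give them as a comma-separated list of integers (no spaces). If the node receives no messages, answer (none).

Round 1: pos1(id47) recv 44: drop; pos2(id30) recv 47: fwd; pos3(id59) recv 30: drop; pos0(id44) recv 59: fwd
Round 2: pos3(id59) recv 47: drop; pos1(id47) recv 59: fwd
Round 3: pos2(id30) recv 59: fwd
Round 4: pos3(id59) recv 59: ELECTED

Answer: 30,47,59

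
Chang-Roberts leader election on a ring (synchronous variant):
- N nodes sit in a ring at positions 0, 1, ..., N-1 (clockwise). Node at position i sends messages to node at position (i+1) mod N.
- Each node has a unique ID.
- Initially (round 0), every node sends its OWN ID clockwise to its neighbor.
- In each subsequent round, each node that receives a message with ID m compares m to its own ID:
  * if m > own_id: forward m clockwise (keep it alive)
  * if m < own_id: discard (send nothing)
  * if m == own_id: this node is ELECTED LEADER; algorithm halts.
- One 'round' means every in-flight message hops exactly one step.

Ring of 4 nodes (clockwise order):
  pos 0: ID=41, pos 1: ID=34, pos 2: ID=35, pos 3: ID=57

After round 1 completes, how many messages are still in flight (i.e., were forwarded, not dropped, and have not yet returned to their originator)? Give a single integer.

Round 1: pos1(id34) recv 41: fwd; pos2(id35) recv 34: drop; pos3(id57) recv 35: drop; pos0(id41) recv 57: fwd
After round 1: 2 messages still in flight

Answer: 2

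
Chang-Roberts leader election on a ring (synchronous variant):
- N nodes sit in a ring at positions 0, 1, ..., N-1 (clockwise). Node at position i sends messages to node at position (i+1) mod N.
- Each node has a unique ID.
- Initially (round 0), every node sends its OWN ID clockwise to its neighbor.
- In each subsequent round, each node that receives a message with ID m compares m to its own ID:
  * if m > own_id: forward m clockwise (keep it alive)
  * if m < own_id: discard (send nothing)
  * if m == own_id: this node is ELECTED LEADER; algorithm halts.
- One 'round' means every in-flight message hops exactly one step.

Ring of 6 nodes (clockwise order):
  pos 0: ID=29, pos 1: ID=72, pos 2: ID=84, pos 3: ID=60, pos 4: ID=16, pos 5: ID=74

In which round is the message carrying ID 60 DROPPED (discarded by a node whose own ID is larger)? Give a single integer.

Round 1: pos1(id72) recv 29: drop; pos2(id84) recv 72: drop; pos3(id60) recv 84: fwd; pos4(id16) recv 60: fwd; pos5(id74) recv 16: drop; pos0(id29) recv 74: fwd
Round 2: pos4(id16) recv 84: fwd; pos5(id74) recv 60: drop; pos1(id72) recv 74: fwd
Round 3: pos5(id74) recv 84: fwd; pos2(id84) recv 74: drop
Round 4: pos0(id29) recv 84: fwd
Round 5: pos1(id72) recv 84: fwd
Round 6: pos2(id84) recv 84: ELECTED
Message ID 60 originates at pos 3; dropped at pos 5 in round 2

Answer: 2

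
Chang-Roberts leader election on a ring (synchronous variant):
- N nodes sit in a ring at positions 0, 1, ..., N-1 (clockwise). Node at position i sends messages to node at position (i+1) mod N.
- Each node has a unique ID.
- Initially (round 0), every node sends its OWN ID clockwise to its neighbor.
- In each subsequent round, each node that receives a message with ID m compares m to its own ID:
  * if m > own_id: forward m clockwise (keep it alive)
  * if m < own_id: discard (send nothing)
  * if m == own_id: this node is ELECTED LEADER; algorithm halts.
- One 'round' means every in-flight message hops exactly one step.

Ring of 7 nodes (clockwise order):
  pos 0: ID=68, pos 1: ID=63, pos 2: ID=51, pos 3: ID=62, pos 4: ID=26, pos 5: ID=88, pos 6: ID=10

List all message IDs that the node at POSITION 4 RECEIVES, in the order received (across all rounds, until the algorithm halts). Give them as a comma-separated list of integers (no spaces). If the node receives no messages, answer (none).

Round 1: pos1(id63) recv 68: fwd; pos2(id51) recv 63: fwd; pos3(id62) recv 51: drop; pos4(id26) recv 62: fwd; pos5(id88) recv 26: drop; pos6(id10) recv 88: fwd; pos0(id68) recv 10: drop
Round 2: pos2(id51) recv 68: fwd; pos3(id62) recv 63: fwd; pos5(id88) recv 62: drop; pos0(id68) recv 88: fwd
Round 3: pos3(id62) recv 68: fwd; pos4(id26) recv 63: fwd; pos1(id63) recv 88: fwd
Round 4: pos4(id26) recv 68: fwd; pos5(id88) recv 63: drop; pos2(id51) recv 88: fwd
Round 5: pos5(id88) recv 68: drop; pos3(id62) recv 88: fwd
Round 6: pos4(id26) recv 88: fwd
Round 7: pos5(id88) recv 88: ELECTED

Answer: 62,63,68,88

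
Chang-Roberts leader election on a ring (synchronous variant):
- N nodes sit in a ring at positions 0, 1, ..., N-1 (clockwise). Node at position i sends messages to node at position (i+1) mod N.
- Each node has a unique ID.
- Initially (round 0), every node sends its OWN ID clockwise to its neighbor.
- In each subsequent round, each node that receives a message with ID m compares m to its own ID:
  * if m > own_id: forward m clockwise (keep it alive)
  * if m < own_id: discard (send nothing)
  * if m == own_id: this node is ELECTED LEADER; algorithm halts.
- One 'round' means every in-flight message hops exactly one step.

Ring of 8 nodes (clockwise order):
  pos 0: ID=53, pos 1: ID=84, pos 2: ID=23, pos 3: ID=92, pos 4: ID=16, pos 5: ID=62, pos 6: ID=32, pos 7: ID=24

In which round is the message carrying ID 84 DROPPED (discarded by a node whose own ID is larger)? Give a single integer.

Round 1: pos1(id84) recv 53: drop; pos2(id23) recv 84: fwd; pos3(id92) recv 23: drop; pos4(id16) recv 92: fwd; pos5(id62) recv 16: drop; pos6(id32) recv 62: fwd; pos7(id24) recv 32: fwd; pos0(id53) recv 24: drop
Round 2: pos3(id92) recv 84: drop; pos5(id62) recv 92: fwd; pos7(id24) recv 62: fwd; pos0(id53) recv 32: drop
Round 3: pos6(id32) recv 92: fwd; pos0(id53) recv 62: fwd
Round 4: pos7(id24) recv 92: fwd; pos1(id84) recv 62: drop
Round 5: pos0(id53) recv 92: fwd
Round 6: pos1(id84) recv 92: fwd
Round 7: pos2(id23) recv 92: fwd
Round 8: pos3(id92) recv 92: ELECTED
Message ID 84 originates at pos 1; dropped at pos 3 in round 2

Answer: 2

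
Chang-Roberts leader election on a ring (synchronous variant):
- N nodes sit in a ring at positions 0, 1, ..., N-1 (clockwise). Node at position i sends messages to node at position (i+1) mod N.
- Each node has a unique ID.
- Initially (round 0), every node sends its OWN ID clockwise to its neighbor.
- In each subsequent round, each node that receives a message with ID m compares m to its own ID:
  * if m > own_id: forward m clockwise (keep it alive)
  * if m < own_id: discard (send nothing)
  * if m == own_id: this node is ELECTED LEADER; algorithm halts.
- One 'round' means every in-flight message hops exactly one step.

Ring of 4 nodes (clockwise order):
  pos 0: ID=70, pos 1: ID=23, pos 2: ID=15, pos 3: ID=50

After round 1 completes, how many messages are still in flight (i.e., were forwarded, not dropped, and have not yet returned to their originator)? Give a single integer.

Round 1: pos1(id23) recv 70: fwd; pos2(id15) recv 23: fwd; pos3(id50) recv 15: drop; pos0(id70) recv 50: drop
After round 1: 2 messages still in flight

Answer: 2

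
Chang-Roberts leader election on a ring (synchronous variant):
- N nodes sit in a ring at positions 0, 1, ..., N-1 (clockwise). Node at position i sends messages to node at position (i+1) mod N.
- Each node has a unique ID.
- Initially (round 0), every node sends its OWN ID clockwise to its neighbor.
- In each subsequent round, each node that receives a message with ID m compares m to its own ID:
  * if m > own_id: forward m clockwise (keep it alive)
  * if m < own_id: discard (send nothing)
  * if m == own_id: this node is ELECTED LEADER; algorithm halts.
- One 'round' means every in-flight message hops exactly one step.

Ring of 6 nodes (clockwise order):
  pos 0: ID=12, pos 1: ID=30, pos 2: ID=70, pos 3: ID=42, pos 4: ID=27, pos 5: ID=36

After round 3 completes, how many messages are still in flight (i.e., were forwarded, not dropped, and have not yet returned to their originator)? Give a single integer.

Round 1: pos1(id30) recv 12: drop; pos2(id70) recv 30: drop; pos3(id42) recv 70: fwd; pos4(id27) recv 42: fwd; pos5(id36) recv 27: drop; pos0(id12) recv 36: fwd
Round 2: pos4(id27) recv 70: fwd; pos5(id36) recv 42: fwd; pos1(id30) recv 36: fwd
Round 3: pos5(id36) recv 70: fwd; pos0(id12) recv 42: fwd; pos2(id70) recv 36: drop
After round 3: 2 messages still in flight

Answer: 2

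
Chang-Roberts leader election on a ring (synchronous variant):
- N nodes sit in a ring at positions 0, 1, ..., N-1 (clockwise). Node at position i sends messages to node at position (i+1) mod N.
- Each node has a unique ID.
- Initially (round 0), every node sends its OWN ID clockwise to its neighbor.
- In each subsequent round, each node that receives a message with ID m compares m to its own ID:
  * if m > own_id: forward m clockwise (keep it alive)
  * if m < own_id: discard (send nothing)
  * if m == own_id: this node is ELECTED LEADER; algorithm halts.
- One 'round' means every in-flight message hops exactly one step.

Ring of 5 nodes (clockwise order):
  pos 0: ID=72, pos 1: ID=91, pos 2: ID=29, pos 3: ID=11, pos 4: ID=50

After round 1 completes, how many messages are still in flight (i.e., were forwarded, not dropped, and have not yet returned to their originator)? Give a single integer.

Round 1: pos1(id91) recv 72: drop; pos2(id29) recv 91: fwd; pos3(id11) recv 29: fwd; pos4(id50) recv 11: drop; pos0(id72) recv 50: drop
After round 1: 2 messages still in flight

Answer: 2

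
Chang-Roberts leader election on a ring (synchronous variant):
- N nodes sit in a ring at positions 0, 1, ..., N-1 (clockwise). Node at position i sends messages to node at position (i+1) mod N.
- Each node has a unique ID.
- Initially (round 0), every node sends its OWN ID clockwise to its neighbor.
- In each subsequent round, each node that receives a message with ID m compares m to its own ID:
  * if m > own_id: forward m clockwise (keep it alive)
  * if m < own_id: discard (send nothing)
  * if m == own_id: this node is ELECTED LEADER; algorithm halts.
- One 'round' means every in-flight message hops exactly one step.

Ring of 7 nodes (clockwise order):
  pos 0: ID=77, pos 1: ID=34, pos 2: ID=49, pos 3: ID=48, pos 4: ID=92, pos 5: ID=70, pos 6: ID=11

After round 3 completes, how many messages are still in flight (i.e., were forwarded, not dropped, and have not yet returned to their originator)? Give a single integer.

Answer: 2

Derivation:
Round 1: pos1(id34) recv 77: fwd; pos2(id49) recv 34: drop; pos3(id48) recv 49: fwd; pos4(id92) recv 48: drop; pos5(id70) recv 92: fwd; pos6(id11) recv 70: fwd; pos0(id77) recv 11: drop
Round 2: pos2(id49) recv 77: fwd; pos4(id92) recv 49: drop; pos6(id11) recv 92: fwd; pos0(id77) recv 70: drop
Round 3: pos3(id48) recv 77: fwd; pos0(id77) recv 92: fwd
After round 3: 2 messages still in flight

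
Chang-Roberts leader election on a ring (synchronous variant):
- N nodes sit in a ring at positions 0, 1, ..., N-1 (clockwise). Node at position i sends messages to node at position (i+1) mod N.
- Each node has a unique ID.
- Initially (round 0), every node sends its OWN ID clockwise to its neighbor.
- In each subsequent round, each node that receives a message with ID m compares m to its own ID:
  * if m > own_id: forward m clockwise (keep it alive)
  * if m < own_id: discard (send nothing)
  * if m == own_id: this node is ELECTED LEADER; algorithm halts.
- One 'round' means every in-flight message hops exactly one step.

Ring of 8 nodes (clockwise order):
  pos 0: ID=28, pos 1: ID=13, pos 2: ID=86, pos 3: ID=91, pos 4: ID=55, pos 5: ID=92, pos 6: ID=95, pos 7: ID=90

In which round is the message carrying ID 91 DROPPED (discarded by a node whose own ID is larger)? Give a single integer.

Answer: 2

Derivation:
Round 1: pos1(id13) recv 28: fwd; pos2(id86) recv 13: drop; pos3(id91) recv 86: drop; pos4(id55) recv 91: fwd; pos5(id92) recv 55: drop; pos6(id95) recv 92: drop; pos7(id90) recv 95: fwd; pos0(id28) recv 90: fwd
Round 2: pos2(id86) recv 28: drop; pos5(id92) recv 91: drop; pos0(id28) recv 95: fwd; pos1(id13) recv 90: fwd
Round 3: pos1(id13) recv 95: fwd; pos2(id86) recv 90: fwd
Round 4: pos2(id86) recv 95: fwd; pos3(id91) recv 90: drop
Round 5: pos3(id91) recv 95: fwd
Round 6: pos4(id55) recv 95: fwd
Round 7: pos5(id92) recv 95: fwd
Round 8: pos6(id95) recv 95: ELECTED
Message ID 91 originates at pos 3; dropped at pos 5 in round 2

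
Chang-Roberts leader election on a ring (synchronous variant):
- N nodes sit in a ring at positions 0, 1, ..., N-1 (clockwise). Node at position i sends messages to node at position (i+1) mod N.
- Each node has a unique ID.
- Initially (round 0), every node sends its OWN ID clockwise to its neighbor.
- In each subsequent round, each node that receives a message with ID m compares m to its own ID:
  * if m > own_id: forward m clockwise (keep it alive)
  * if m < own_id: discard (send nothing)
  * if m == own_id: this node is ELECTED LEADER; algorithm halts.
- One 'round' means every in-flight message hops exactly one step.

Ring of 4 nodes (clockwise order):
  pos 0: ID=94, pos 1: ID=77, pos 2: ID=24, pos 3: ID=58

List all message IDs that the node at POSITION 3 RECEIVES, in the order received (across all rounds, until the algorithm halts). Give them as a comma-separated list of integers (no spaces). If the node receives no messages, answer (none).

Round 1: pos1(id77) recv 94: fwd; pos2(id24) recv 77: fwd; pos3(id58) recv 24: drop; pos0(id94) recv 58: drop
Round 2: pos2(id24) recv 94: fwd; pos3(id58) recv 77: fwd
Round 3: pos3(id58) recv 94: fwd; pos0(id94) recv 77: drop
Round 4: pos0(id94) recv 94: ELECTED

Answer: 24,77,94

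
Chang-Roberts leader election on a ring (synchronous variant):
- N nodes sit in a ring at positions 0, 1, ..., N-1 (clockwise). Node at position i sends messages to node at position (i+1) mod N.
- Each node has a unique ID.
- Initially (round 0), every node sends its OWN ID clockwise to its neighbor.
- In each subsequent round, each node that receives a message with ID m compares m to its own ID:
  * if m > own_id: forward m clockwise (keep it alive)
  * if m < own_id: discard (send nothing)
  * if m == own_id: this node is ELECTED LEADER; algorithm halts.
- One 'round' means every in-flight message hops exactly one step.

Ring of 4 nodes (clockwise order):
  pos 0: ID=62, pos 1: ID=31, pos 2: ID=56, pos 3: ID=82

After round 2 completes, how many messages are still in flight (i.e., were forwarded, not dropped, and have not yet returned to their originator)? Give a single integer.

Answer: 2

Derivation:
Round 1: pos1(id31) recv 62: fwd; pos2(id56) recv 31: drop; pos3(id82) recv 56: drop; pos0(id62) recv 82: fwd
Round 2: pos2(id56) recv 62: fwd; pos1(id31) recv 82: fwd
After round 2: 2 messages still in flight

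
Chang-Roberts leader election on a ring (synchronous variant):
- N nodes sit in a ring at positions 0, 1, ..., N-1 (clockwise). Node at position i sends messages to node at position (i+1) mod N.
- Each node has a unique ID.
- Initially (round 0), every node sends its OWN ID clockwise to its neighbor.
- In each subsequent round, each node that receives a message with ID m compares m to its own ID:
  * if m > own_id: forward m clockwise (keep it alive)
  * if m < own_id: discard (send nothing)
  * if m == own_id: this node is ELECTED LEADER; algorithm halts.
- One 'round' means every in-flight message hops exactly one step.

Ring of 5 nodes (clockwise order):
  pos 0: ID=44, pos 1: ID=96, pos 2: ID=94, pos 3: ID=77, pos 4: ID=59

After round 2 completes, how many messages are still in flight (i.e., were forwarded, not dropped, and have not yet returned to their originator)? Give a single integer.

Round 1: pos1(id96) recv 44: drop; pos2(id94) recv 96: fwd; pos3(id77) recv 94: fwd; pos4(id59) recv 77: fwd; pos0(id44) recv 59: fwd
Round 2: pos3(id77) recv 96: fwd; pos4(id59) recv 94: fwd; pos0(id44) recv 77: fwd; pos1(id96) recv 59: drop
After round 2: 3 messages still in flight

Answer: 3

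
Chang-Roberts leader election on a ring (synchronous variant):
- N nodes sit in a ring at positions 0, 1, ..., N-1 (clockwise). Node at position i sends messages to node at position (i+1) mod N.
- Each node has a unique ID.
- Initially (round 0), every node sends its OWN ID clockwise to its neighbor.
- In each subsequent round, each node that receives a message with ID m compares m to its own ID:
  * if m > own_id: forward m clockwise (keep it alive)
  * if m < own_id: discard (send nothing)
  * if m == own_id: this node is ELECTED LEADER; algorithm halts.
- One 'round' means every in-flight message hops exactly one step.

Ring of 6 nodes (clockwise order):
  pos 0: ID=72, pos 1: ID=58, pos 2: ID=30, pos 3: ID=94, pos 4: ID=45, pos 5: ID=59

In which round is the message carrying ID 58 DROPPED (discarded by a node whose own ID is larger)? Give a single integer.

Answer: 2

Derivation:
Round 1: pos1(id58) recv 72: fwd; pos2(id30) recv 58: fwd; pos3(id94) recv 30: drop; pos4(id45) recv 94: fwd; pos5(id59) recv 45: drop; pos0(id72) recv 59: drop
Round 2: pos2(id30) recv 72: fwd; pos3(id94) recv 58: drop; pos5(id59) recv 94: fwd
Round 3: pos3(id94) recv 72: drop; pos0(id72) recv 94: fwd
Round 4: pos1(id58) recv 94: fwd
Round 5: pos2(id30) recv 94: fwd
Round 6: pos3(id94) recv 94: ELECTED
Message ID 58 originates at pos 1; dropped at pos 3 in round 2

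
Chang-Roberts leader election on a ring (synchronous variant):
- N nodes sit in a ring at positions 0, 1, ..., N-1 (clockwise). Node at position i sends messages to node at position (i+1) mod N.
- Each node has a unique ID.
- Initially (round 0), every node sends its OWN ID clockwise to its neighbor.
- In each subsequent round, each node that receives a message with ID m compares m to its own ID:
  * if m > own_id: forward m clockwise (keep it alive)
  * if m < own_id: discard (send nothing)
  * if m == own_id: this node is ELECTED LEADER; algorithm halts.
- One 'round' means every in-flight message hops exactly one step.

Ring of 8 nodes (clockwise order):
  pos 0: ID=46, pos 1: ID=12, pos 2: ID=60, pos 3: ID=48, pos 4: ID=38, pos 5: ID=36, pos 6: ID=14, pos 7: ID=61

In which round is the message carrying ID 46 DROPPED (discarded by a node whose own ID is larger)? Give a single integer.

Answer: 2

Derivation:
Round 1: pos1(id12) recv 46: fwd; pos2(id60) recv 12: drop; pos3(id48) recv 60: fwd; pos4(id38) recv 48: fwd; pos5(id36) recv 38: fwd; pos6(id14) recv 36: fwd; pos7(id61) recv 14: drop; pos0(id46) recv 61: fwd
Round 2: pos2(id60) recv 46: drop; pos4(id38) recv 60: fwd; pos5(id36) recv 48: fwd; pos6(id14) recv 38: fwd; pos7(id61) recv 36: drop; pos1(id12) recv 61: fwd
Round 3: pos5(id36) recv 60: fwd; pos6(id14) recv 48: fwd; pos7(id61) recv 38: drop; pos2(id60) recv 61: fwd
Round 4: pos6(id14) recv 60: fwd; pos7(id61) recv 48: drop; pos3(id48) recv 61: fwd
Round 5: pos7(id61) recv 60: drop; pos4(id38) recv 61: fwd
Round 6: pos5(id36) recv 61: fwd
Round 7: pos6(id14) recv 61: fwd
Round 8: pos7(id61) recv 61: ELECTED
Message ID 46 originates at pos 0; dropped at pos 2 in round 2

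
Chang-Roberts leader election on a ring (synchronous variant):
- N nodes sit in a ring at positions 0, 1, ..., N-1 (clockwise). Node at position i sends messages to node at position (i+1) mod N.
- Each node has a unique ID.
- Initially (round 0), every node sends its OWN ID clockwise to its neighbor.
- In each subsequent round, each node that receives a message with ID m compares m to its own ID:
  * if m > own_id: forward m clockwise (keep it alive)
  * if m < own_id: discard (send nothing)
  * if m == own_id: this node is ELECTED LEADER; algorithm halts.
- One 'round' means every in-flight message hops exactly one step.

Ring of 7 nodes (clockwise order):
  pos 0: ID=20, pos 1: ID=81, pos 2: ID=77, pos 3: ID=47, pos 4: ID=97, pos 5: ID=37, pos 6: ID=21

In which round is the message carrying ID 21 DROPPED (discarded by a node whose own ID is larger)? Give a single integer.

Answer: 2

Derivation:
Round 1: pos1(id81) recv 20: drop; pos2(id77) recv 81: fwd; pos3(id47) recv 77: fwd; pos4(id97) recv 47: drop; pos5(id37) recv 97: fwd; pos6(id21) recv 37: fwd; pos0(id20) recv 21: fwd
Round 2: pos3(id47) recv 81: fwd; pos4(id97) recv 77: drop; pos6(id21) recv 97: fwd; pos0(id20) recv 37: fwd; pos1(id81) recv 21: drop
Round 3: pos4(id97) recv 81: drop; pos0(id20) recv 97: fwd; pos1(id81) recv 37: drop
Round 4: pos1(id81) recv 97: fwd
Round 5: pos2(id77) recv 97: fwd
Round 6: pos3(id47) recv 97: fwd
Round 7: pos4(id97) recv 97: ELECTED
Message ID 21 originates at pos 6; dropped at pos 1 in round 2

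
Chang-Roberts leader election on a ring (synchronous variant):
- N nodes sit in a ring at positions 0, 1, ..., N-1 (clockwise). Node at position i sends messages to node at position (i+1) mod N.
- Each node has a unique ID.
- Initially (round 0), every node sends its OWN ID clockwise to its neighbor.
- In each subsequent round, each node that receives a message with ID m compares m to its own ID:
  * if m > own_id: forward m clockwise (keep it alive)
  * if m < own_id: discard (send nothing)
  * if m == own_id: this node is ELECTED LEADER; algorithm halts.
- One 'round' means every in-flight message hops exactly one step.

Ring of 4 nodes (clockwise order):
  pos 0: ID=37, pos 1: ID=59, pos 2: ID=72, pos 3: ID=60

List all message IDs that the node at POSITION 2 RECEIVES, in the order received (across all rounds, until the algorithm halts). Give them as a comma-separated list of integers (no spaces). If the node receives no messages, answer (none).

Round 1: pos1(id59) recv 37: drop; pos2(id72) recv 59: drop; pos3(id60) recv 72: fwd; pos0(id37) recv 60: fwd
Round 2: pos0(id37) recv 72: fwd; pos1(id59) recv 60: fwd
Round 3: pos1(id59) recv 72: fwd; pos2(id72) recv 60: drop
Round 4: pos2(id72) recv 72: ELECTED

Answer: 59,60,72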